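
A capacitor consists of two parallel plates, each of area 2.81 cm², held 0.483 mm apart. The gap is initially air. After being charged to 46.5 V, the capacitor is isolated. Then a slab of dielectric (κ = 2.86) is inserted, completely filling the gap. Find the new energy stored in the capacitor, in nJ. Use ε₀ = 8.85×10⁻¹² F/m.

A = 2.81 cm² = 2.81×10⁻⁴ m².
Initially C₁ = ε₀A/d = 8.85×10⁻¹² × 2.81×10⁻⁴ / 4.83×10⁻⁴ = 5.15×10⁻¹² F.
U₁ = 5.57×10⁻⁹ J.
Isolated ⇒ Q is held fixed. C₂ = 2.86 C₁ and U = Q²/(2C), so U₂/U₁ = C₁/C₂ = 0.350.
U₂ = 0.350 × 5.57×10⁻⁹ = 1.95×10⁻⁹ J.

U ≈ 1.95 nJ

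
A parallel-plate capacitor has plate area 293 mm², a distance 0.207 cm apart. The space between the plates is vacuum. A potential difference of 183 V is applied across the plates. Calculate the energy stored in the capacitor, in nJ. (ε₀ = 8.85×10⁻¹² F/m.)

21.0 nJ

A = 293 mm² = 2.93×10⁻⁴ m².
C = ε₀A/d = 8.85×10⁻¹² × 2.93×10⁻⁴ / 2.07×10⁻³ = 1.25×10⁻¹² F.
U = ½CV² = ½ × 1.25×10⁻¹² × (183)² = 2.10×10⁻⁸ J.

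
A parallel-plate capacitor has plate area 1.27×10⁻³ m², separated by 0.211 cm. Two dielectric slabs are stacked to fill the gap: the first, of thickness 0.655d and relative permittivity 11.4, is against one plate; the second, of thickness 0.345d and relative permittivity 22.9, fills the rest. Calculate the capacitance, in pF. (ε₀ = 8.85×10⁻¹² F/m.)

Stacked slabs ⇒ two capacitors in series, each with the full plate area.
C₁ = κ₁ε₀A/d₁ = 11.4 × 8.85×10⁻¹² × 1.27×10⁻³ / 1.38×10⁻³ = 9.27×10⁻¹¹ F.
C₂ = κ₂ε₀A/d₂ = 22.9 × 8.85×10⁻¹² × 1.27×10⁻³ / 7.28×10⁻⁴ = 3.54×10⁻¹⁰ F.
C = (1/C₁ + 1/C₂)⁻¹ = 7.35×10⁻¹¹ F.

73.5 pF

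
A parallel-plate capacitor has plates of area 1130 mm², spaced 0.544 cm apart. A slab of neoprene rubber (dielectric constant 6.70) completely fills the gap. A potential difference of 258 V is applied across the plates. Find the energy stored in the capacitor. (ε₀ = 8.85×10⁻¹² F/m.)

U ≈ 410 nJ

A = 1130 mm² = 1.13×10⁻³ m².
C = κε₀A/d = 6.70 × 8.85×10⁻¹² × 1.13×10⁻³ / 5.44×10⁻³ = 1.23×10⁻¹¹ F.
U = ½CV² = ½ × 1.23×10⁻¹¹ × (258)² = 4.10×10⁻⁷ J.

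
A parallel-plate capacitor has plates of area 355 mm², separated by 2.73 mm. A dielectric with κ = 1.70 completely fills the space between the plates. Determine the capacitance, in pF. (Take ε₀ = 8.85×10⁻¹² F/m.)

C ≈ 1.96 pF

A = 355 mm² = 3.55×10⁻⁴ m².
C = κε₀A/d = 1.70 × 8.85×10⁻¹² × 3.55×10⁻⁴ / 2.73×10⁻³ = 1.96×10⁻¹² F.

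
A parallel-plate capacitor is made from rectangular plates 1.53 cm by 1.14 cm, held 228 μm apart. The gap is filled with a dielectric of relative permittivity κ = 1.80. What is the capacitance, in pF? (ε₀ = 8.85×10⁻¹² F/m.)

A = 1.53 × 1.14 cm² = 1.74×10⁻⁴ m².
C = κε₀A/d = 1.80 × 8.85×10⁻¹² × 1.74×10⁻⁴ / 2.28×10⁻⁴ = 1.22×10⁻¹¹ F.

12.2 pF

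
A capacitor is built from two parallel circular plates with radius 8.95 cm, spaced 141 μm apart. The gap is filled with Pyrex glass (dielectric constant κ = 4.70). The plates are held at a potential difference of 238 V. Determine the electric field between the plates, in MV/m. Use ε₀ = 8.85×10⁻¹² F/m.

1.69 MV/m

E = V/d = 238 / 1.41×10⁻⁴ = 1.69×10⁶ V/m.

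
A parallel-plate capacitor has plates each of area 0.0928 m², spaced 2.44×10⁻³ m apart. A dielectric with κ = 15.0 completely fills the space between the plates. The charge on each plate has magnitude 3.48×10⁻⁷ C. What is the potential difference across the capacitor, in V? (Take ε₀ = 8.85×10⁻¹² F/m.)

V ≈ 68.9 V

C = κε₀A/d = 15.0 × 8.85×10⁻¹² × 9.28×10⁻² / 2.44×10⁻³ = 5.05×10⁻⁹ F.
V = Q/C = 3.48×10⁻⁷ / 5.05×10⁻⁹ = 68.9 V.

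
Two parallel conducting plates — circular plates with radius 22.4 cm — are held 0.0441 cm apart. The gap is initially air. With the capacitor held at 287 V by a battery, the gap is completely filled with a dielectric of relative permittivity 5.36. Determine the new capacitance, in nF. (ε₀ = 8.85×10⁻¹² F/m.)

17.0 nF

A = π(22.4 cm)² = 0.158 m².
Initially C₁ = ε₀A/d = 8.85×10⁻¹² × 0.158 / 4.41×10⁻⁴ = 3.16×10⁻⁹ F.
C = κε₀A/d scales with κ, so C₂/C₁ = κ = 5.36.
C₂ = 5.36 × 3.16×10⁻⁹ = 1.70×10⁻⁸ F.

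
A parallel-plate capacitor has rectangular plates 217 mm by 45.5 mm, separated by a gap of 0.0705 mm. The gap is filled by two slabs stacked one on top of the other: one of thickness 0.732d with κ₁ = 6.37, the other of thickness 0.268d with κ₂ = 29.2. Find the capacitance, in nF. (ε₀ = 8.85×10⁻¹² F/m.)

C ≈ 9.99 nF

A = 217 × 45.5 mm² = 9.87×10⁻³ m².
Stacked slabs ⇒ two capacitors in series, each with the full plate area.
C₁ = κ₁ε₀A/d₁ = 6.37 × 8.85×10⁻¹² × 9.87×10⁻³ / 5.16×10⁻⁵ = 1.08×10⁻⁸ F.
C₂ = κ₂ε₀A/d₂ = 29.2 × 8.85×10⁻¹² × 9.87×10⁻³ / 1.89×10⁻⁵ = 1.35×10⁻⁷ F.
C = (1/C₁ + 1/C₂)⁻¹ = 9.99×10⁻⁹ F.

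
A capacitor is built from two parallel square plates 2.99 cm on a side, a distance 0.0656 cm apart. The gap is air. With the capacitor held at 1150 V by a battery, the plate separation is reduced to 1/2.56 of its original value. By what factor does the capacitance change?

C = ε₀A/d scales as 1/d, so C₂/C₁ = d₁/d₂ = 2.56.

2.56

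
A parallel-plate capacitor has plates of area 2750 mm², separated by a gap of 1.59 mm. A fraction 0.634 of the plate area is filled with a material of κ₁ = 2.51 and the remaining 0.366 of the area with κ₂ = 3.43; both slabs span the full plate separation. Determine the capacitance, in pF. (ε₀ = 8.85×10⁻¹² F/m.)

A = 2750 mm² = 2.75×10⁻³ m².
Side-by-side slabs ⇒ two capacitors in parallel, each spanning the full gap.
C₁ = κ₁ε₀A₁/d = 2.51 × 8.85×10⁻¹² × 1.74×10⁻³ / 1.59×10⁻³ = 2.44×10⁻¹¹ F.
C₂ = κ₂ε₀A₂/d = 3.43 × 8.85×10⁻¹² × 1.01×10⁻³ / 1.59×10⁻³ = 1.92×10⁻¹¹ F.
C = C₁ + C₂ = 4.36×10⁻¹¹ F.

43.6 pF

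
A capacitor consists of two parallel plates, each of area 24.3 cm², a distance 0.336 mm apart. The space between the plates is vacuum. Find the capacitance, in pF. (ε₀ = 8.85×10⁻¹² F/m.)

A = 24.3 cm² = 2.43×10⁻³ m².
C = ε₀A/d = 8.85×10⁻¹² × 2.43×10⁻³ / 3.36×10⁻⁴ = 6.40×10⁻¹¹ F.

64.0 pF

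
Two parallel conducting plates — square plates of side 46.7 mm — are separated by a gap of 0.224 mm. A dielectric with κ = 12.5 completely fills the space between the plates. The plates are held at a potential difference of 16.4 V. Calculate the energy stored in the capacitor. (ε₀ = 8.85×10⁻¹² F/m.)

U ≈ 145 nJ

A = (46.7 mm)² = 2.18×10⁻³ m².
C = κε₀A/d = 12.5 × 8.85×10⁻¹² × 2.18×10⁻³ / 2.24×10⁻⁴ = 1.08×10⁻⁹ F.
U = ½CV² = ½ × 1.08×10⁻⁹ × (16.4)² = 1.45×10⁻⁷ J.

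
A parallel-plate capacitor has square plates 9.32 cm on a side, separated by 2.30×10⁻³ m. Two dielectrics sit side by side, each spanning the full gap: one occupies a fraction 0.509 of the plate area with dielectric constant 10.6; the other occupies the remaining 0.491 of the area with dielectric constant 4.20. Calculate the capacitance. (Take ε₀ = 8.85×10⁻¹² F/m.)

A = (9.32 cm)² = 8.69×10⁻³ m².
Side-by-side slabs ⇒ two capacitors in parallel, each spanning the full gap.
C₁ = κ₁ε₀A₁/d = 10.6 × 8.85×10⁻¹² × 4.42×10⁻³ / 2.30×10⁻³ = 1.80×10⁻¹⁰ F.
C₂ = κ₂ε₀A₂/d = 4.20 × 8.85×10⁻¹² × 4.26×10⁻³ / 2.30×10⁻³ = 6.89×10⁻¹¹ F.
C = C₁ + C₂ = 2.49×10⁻¹⁰ F.

249 pF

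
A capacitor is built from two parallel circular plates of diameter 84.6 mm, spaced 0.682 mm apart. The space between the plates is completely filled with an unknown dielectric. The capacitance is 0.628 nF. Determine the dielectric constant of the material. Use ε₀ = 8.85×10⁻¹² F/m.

8.61

A = π(84.6/2 mm)² = 5.62×10⁻³ m².
κ = Cd/(ε₀A) = 6.28×10⁻¹⁰ × 6.82×10⁻⁴ / (8.85×10⁻¹² × 5.62×10⁻³) = 8.61.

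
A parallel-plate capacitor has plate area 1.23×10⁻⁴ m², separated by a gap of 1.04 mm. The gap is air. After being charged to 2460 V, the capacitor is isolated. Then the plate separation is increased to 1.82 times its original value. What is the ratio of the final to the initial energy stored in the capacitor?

U₂/U₁ ≈ 1.82

Isolated ⇒ Q is held fixed.
C₂ = 0.549 C₁ and U = Q²/(2C), so U₂/U₁ = C₁/C₂ = 1.82.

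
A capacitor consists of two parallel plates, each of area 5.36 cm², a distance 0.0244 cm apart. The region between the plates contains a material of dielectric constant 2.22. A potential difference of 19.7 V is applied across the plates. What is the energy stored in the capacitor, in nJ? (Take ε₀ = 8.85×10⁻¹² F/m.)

U ≈ 8.37 nJ

A = 5.36 cm² = 5.36×10⁻⁴ m².
C = κε₀A/d = 2.22 × 8.85×10⁻¹² × 5.36×10⁻⁴ / 2.44×10⁻⁴ = 4.32×10⁻¹¹ F.
U = ½CV² = ½ × 4.32×10⁻¹¹ × (19.7)² = 8.37×10⁻⁹ J.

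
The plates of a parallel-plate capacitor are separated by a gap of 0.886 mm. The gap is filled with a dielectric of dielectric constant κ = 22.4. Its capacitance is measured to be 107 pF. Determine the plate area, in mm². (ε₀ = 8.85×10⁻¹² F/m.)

A = Cd/(κε₀) = 1.07×10⁻¹⁰ × 8.86×10⁻⁴ / (22.4 × 8.85×10⁻¹²) = 4.78×10⁻⁴ m².

A ≈ 478 mm²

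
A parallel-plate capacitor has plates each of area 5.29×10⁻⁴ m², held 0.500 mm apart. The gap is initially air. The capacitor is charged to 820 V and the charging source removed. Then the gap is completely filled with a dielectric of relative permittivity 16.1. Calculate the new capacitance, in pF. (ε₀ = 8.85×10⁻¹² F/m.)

Initially C₁ = ε₀A/d = 8.85×10⁻¹² × 5.29×10⁻⁴ / 5.00×10⁻⁴ = 9.36×10⁻¹² F.
C = κε₀A/d scales with κ, so C₂/C₁ = κ = 16.1.
C₂ = 16.1 × 9.36×10⁻¹² = 1.51×10⁻¹⁰ F.

C ≈ 151 pF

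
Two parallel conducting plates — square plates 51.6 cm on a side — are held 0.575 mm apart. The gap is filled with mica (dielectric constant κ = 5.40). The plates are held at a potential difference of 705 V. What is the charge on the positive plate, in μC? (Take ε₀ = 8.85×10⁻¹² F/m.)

A = (51.6 cm)² = 0.266 m².
C = κε₀A/d = 5.40 × 8.85×10⁻¹² × 0.266 / 5.75×10⁻⁴ = 2.21×10⁻⁸ F.
Q = CV = 2.21×10⁻⁸ × 705 = 1.56×10⁻⁵ C.

Q ≈ 15.6 μC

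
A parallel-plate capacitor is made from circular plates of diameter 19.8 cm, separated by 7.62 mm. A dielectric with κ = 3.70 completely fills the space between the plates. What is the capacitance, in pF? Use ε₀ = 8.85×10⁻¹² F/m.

A = π(19.8/2 cm)² = 3.08×10⁻² m².
C = κε₀A/d = 3.70 × 8.85×10⁻¹² × 3.08×10⁻² / 7.62×10⁻³ = 1.32×10⁻¹⁰ F.

C ≈ 132 pF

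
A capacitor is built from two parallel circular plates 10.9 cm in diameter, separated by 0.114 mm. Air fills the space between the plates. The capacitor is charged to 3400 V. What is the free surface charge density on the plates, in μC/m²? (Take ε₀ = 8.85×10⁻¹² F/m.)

A = π(10.9/2 cm)² = 9.33×10⁻³ m².
C = ε₀A/d = 8.85×10⁻¹² × 9.33×10⁻³ / 1.14×10⁻⁴ = 7.24×10⁻¹⁰ F.
σ = Q/A = CV/A = 7.24×10⁻¹⁰ × 3400 / 9.33×10⁻³ = 2.64×10⁻⁴ C/m².

σ ≈ 264 μC/m²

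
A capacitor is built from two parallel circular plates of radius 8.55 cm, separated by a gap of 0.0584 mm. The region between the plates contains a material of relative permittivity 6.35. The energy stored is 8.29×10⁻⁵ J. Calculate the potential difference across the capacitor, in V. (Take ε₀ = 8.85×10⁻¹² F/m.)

V ≈ 86.6 V

A = π(8.55 cm)² = 2.30×10⁻² m².
C = κε₀A/d = 6.35 × 8.85×10⁻¹² × 2.30×10⁻² / 5.84×10⁻⁵ = 2.21×10⁻⁸ F.
V = √(2U/C) = √(2 × 8.29×10⁻⁵ / 2.21×10⁻⁸) = 86.6 V.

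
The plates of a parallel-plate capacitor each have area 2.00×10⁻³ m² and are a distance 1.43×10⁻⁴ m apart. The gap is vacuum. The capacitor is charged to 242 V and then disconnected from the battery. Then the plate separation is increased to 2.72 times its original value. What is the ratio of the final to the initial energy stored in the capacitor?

Isolated ⇒ Q is held fixed.
C₂ = 0.368 C₁ and U = Q²/(2C), so U₂/U₁ = C₁/C₂ = 2.72.

2.72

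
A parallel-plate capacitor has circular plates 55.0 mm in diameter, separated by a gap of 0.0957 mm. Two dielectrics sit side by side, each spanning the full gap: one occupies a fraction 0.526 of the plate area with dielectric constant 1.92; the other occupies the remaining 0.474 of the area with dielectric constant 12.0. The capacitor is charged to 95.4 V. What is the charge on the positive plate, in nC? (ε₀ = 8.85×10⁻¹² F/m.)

Q ≈ 140 nC

A = π(55.0/2 mm)² = 2.38×10⁻³ m².
Side-by-side slabs ⇒ two capacitors in parallel, each spanning the full gap.
C₁ = κ₁ε₀A₁/d = 1.92 × 8.85×10⁻¹² × 1.25×10⁻³ / 9.57×10⁻⁵ = 2.22×10⁻¹⁰ F.
C₂ = κ₂ε₀A₂/d = 12.0 × 8.85×10⁻¹² × 1.13×10⁻³ / 9.57×10⁻⁵ = 1.25×10⁻⁹ F.
C = C₁ + C₂ = 1.47×10⁻⁹ F.
Q = CV = 1.47×10⁻⁹ × 95.4 = 1.40×10⁻⁷ C.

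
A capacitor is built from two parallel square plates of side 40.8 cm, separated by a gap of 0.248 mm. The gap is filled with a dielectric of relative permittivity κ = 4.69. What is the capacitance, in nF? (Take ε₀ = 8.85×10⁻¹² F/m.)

A = (40.8 cm)² = 0.166 m².
C = κε₀A/d = 4.69 × 8.85×10⁻¹² × 0.166 / 2.48×10⁻⁴ = 2.79×10⁻⁸ F.

C ≈ 27.9 nF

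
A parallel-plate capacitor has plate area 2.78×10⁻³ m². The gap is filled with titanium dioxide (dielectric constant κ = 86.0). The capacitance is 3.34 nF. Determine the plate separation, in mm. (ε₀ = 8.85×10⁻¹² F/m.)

d = κε₀A/C = 86.0 × 8.85×10⁻¹² × 2.78×10⁻³ / 3.34×10⁻⁹ = 6.33×10⁻⁴ m.

0.633 mm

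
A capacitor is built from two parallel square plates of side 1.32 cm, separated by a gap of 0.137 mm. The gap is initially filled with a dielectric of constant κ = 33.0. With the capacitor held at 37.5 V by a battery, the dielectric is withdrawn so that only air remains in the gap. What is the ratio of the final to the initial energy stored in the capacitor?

Battery connected ⇒ V is held fixed.
C₂ = 0.0303 C₁ and U = ½CV², so U₂/U₁ = C₂/C₁ = 0.0303.

0.0303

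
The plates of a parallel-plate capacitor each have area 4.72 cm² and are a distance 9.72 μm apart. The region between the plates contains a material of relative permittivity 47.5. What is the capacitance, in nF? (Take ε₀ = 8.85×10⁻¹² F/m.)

A = 4.72 cm² = 4.72×10⁻⁴ m².
C = κε₀A/d = 47.5 × 8.85×10⁻¹² × 4.72×10⁻⁴ / 9.72×10⁻⁶ = 2.04×10⁻⁸ F.

C ≈ 20.4 nF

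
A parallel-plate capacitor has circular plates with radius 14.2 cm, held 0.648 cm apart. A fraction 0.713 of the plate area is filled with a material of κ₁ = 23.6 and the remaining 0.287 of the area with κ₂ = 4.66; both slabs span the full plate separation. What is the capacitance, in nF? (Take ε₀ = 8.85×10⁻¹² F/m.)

C ≈ 1.57 nF

A = π(14.2 cm)² = 6.33×10⁻² m².
Side-by-side slabs ⇒ two capacitors in parallel, each spanning the full gap.
C₁ = κ₁ε₀A₁/d = 23.6 × 8.85×10⁻¹² × 4.52×10⁻² / 6.48×10⁻³ = 1.46×10⁻⁹ F.
C₂ = κ₂ε₀A₂/d = 4.66 × 8.85×10⁻¹² × 1.82×10⁻² / 6.48×10⁻³ = 1.16×10⁻¹⁰ F.
C = C₁ + C₂ = 1.57×10⁻⁹ F.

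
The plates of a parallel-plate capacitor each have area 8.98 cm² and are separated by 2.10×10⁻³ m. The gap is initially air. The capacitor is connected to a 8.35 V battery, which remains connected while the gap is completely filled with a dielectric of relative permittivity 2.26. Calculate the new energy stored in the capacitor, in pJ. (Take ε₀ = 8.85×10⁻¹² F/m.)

A = 8.98 cm² = 8.98×10⁻⁴ m².
Initially C₁ = ε₀A/d = 8.85×10⁻¹² × 8.98×10⁻⁴ / 2.10×10⁻³ = 3.78×10⁻¹² F.
U₁ = 1.32×10⁻¹⁰ J.
Battery connected ⇒ V is held fixed. C₂ = 2.26 C₁ and U = ½CV², so U₂/U₁ = C₂/C₁ = 2.26.
U₂ = 2.26 × 1.32×10⁻¹⁰ = 2.98×10⁻¹⁰ J.

298 pJ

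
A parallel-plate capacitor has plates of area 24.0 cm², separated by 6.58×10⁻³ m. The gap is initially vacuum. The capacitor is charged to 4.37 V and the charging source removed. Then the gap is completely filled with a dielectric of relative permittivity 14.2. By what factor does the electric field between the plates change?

0.0704

Isolated ⇒ Q is held fixed.
V₂ = Q/C₂ = V₁/14.2; E = V/d, so E₂/E₁ = (V₂/V₁)(d₁/d₂) = 0.0704.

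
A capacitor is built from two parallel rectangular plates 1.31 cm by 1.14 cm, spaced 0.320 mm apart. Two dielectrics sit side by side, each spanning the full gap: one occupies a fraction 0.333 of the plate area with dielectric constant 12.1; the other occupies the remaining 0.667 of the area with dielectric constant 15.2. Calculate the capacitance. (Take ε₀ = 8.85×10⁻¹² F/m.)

58.5 pF

A = 1.31 × 1.14 cm² = 1.49×10⁻⁴ m².
Side-by-side slabs ⇒ two capacitors in parallel, each spanning the full gap.
C₁ = κ₁ε₀A₁/d = 12.1 × 8.85×10⁻¹² × 4.97×10⁻⁵ / 3.20×10⁻⁴ = 1.66×10⁻¹¹ F.
C₂ = κ₂ε₀A₂/d = 15.2 × 8.85×10⁻¹² × 9.96×10⁻⁵ / 3.20×10⁻⁴ = 4.19×10⁻¹¹ F.
C = C₁ + C₂ = 5.85×10⁻¹¹ F.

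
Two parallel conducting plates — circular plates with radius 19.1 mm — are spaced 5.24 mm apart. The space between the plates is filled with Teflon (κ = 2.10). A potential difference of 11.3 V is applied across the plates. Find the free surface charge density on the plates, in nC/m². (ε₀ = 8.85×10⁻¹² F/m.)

A = π(19.1 mm)² = 1.15×10⁻³ m².
C = κε₀A/d = 2.10 × 8.85×10⁻¹² × 1.15×10⁻³ / 5.24×10⁻³ = 4.06×10⁻¹² F.
σ = Q/A = CV/A = 4.06×10⁻¹² × 11.3 / 1.15×10⁻³ = 4.01×10⁻⁸ C/m².

40.1 nC/m²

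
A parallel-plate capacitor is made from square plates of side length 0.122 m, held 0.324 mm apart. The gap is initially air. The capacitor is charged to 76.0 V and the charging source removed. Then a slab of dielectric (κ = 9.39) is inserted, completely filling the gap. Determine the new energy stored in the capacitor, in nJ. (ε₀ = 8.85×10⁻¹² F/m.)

U ≈ 125 nJ

A = (0.122 m)² = 1.49×10⁻² m².
Initially C₁ = ε₀A/d = 8.85×10⁻¹² × 1.49×10⁻² / 3.24×10⁻⁴ = 4.07×10⁻¹⁰ F.
U₁ = 1.17×10⁻⁶ J.
Isolated ⇒ Q is held fixed. C₂ = 9.39 C₁ and U = Q²/(2C), so U₂/U₁ = C₁/C₂ = 0.106.
U₂ = 0.106 × 1.17×10⁻⁶ = 1.25×10⁻⁷ J.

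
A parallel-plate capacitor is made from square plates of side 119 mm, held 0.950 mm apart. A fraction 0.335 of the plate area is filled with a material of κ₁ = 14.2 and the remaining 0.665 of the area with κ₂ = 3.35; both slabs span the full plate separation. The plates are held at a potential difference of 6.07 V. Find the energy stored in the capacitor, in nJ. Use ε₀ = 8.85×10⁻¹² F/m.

17.0 nJ

A = (119 mm)² = 1.42×10⁻² m².
Side-by-side slabs ⇒ two capacitors in parallel, each spanning the full gap.
C₁ = κ₁ε₀A₁/d = 14.2 × 8.85×10⁻¹² × 4.74×10⁻³ / 9.50×10⁻⁴ = 6.28×10⁻¹⁰ F.
C₂ = κ₂ε₀A₂/d = 3.35 × 8.85×10⁻¹² × 9.42×10⁻³ / 9.50×10⁻⁴ = 2.94×10⁻¹⁰ F.
C = C₁ + C₂ = 9.21×10⁻¹⁰ F.
U = ½CV² = ½ × 9.21×10⁻¹⁰ × (6.07)² = 1.70×10⁻⁸ J.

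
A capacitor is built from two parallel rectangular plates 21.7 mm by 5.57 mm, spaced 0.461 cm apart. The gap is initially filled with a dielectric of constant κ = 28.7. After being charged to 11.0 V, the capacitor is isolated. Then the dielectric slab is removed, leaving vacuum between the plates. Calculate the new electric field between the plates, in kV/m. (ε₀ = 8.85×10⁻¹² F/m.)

A = 21.7 × 5.57 mm² = 1.21×10⁻⁴ m².
Initially C₁ = κε₀A/d = 28.7 × 8.85×10⁻¹² × 1.21×10⁻⁴ / 4.61×10⁻³ = 6.66×10⁻¹² F.
E₁ = 2.39×10³ V/m.
Isolated ⇒ Q is held fixed. V₂ = Q/C₂ = V₁/0.0348; E = V/d, so E₂/E₁ = (V₂/V₁)(d₁/d₂) = 28.7.
E₂ = 28.7 × 2.39×10³ = 6.85×10⁴ V/m.

E ≈ 68.5 kV/m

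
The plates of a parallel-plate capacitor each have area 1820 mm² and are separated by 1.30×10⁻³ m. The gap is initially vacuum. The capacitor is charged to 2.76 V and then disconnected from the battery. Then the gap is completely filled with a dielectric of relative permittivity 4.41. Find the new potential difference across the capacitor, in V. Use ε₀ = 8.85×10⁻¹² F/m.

V ≈ 0.626 V

A = 1820 mm² = 1.82×10⁻³ m².
Initially C₁ = ε₀A/d = 8.85×10⁻¹² × 1.82×10⁻³ / 1.30×10⁻³ = 1.24×10⁻¹¹ F.
V₁ = 2.76 V.
Isolated ⇒ Q is held fixed. C₂ = 4.41 C₁ and V = Q/C, so V₂/V₁ = C₁/C₂ = 0.227.
V₂ = 0.227 × 2.76 = 0.626 V.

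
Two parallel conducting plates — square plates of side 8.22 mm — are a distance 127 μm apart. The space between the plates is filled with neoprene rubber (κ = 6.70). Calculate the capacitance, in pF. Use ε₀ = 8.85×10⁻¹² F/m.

A = (8.22 mm)² = 6.76×10⁻⁵ m².
C = κε₀A/d = 6.70 × 8.85×10⁻¹² × 6.76×10⁻⁵ / 1.27×10⁻⁴ = 3.15×10⁻¹¹ F.

C ≈ 31.5 pF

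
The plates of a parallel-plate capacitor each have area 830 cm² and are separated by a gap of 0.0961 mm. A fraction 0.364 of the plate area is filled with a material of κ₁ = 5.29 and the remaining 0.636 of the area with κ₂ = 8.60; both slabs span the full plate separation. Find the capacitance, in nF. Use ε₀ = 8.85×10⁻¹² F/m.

C ≈ 56.5 nF

A = 830 cm² = 8.30×10⁻² m².
Side-by-side slabs ⇒ two capacitors in parallel, each spanning the full gap.
C₁ = κ₁ε₀A₁/d = 5.29 × 8.85×10⁻¹² × 3.02×10⁻² / 9.61×10⁻⁵ = 1.47×10⁻⁸ F.
C₂ = κ₂ε₀A₂/d = 8.60 × 8.85×10⁻¹² × 5.28×10⁻² / 9.61×10⁻⁵ = 4.18×10⁻⁸ F.
C = C₁ + C₂ = 5.65×10⁻⁸ F.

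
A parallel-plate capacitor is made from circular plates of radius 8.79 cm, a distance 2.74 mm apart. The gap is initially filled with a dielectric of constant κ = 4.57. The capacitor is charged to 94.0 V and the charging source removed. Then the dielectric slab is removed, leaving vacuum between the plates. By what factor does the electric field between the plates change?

4.57

Isolated ⇒ Q is held fixed.
V₂ = Q/C₂ = V₁/0.219; E = V/d, so E₂/E₁ = (V₂/V₁)(d₁/d₂) = 4.57.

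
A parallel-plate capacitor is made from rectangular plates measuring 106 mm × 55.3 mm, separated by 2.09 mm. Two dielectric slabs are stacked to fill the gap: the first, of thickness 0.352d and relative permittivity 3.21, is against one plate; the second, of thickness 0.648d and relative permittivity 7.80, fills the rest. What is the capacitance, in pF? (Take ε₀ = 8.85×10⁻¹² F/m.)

A = 106 × 55.3 mm² = 5.86×10⁻³ m².
Stacked slabs ⇒ two capacitors in series, each with the full plate area.
C₁ = κ₁ε₀A/d₁ = 3.21 × 8.85×10⁻¹² × 5.86×10⁻³ / 7.36×10⁻⁴ = 2.26×10⁻¹⁰ F.
C₂ = κ₂ε₀A/d₂ = 7.80 × 8.85×10⁻¹² × 5.86×10⁻³ / 1.35×10⁻³ = 2.99×10⁻¹⁰ F.
C = (1/C₁ + 1/C₂)⁻¹ = 1.29×10⁻¹⁰ F.

C ≈ 129 pF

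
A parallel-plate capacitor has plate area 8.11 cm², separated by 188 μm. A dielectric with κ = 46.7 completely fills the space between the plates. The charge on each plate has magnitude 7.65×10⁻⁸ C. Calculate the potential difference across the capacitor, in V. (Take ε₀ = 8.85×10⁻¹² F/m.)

A = 8.11 cm² = 8.11×10⁻⁴ m².
C = κε₀A/d = 46.7 × 8.85×10⁻¹² × 8.11×10⁻⁴ / 1.88×10⁻⁴ = 1.78×10⁻⁹ F.
V = Q/C = 7.65×10⁻⁸ / 1.78×10⁻⁹ = 42.9 V.

V ≈ 42.9 V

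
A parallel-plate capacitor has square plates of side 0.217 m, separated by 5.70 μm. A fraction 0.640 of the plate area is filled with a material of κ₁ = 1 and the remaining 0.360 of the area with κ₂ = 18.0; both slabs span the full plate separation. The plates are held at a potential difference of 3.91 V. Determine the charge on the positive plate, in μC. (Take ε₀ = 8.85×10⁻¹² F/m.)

A = (0.217 m)² = 4.71×10⁻² m².
Side-by-side slabs ⇒ two capacitors in parallel, each spanning the full gap.
C₁ = κ₁ε₀A₁/d = 1.00 × 8.85×10⁻¹² × 3.01×10⁻² / 5.70×10⁻⁶ = 4.68×10⁻⁸ F.
C₂ = κ₂ε₀A₂/d = 18.0 × 8.85×10⁻¹² × 1.70×10⁻² / 5.70×10⁻⁶ = 4.74×10⁻⁷ F.
C = C₁ + C₂ = 5.21×10⁻⁷ F.
Q = CV = 5.21×10⁻⁷ × 3.91 = 2.04×10⁻⁶ C.

Q ≈ 2.04 μC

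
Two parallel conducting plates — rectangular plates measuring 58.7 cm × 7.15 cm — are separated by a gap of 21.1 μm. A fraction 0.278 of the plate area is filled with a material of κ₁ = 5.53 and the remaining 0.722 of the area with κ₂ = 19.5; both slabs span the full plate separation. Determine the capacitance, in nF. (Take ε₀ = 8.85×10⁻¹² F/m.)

C ≈ 275 nF

A = 58.7 × 7.15 cm² = 4.20×10⁻² m².
Side-by-side slabs ⇒ two capacitors in parallel, each spanning the full gap.
C₁ = κ₁ε₀A₁/d = 5.53 × 8.85×10⁻¹² × 1.17×10⁻² / 2.11×10⁻⁵ = 2.71×10⁻⁸ F.
C₂ = κ₂ε₀A₂/d = 19.5 × 8.85×10⁻¹² × 3.03×10⁻² / 2.11×10⁻⁵ = 2.48×10⁻⁷ F.
C = C₁ + C₂ = 2.75×10⁻⁷ F.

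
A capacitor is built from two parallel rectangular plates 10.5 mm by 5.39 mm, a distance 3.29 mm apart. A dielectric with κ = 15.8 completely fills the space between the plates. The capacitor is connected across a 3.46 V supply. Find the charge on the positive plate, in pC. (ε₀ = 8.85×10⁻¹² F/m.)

A = 10.5 × 5.39 mm² = 5.66×10⁻⁵ m².
C = κε₀A/d = 15.8 × 8.85×10⁻¹² × 5.66×10⁻⁵ / 3.29×10⁻³ = 2.41×10⁻¹² F.
Q = CV = 2.41×10⁻¹² × 3.46 = 8.32×10⁻¹² C.

Q ≈ 8.32 pC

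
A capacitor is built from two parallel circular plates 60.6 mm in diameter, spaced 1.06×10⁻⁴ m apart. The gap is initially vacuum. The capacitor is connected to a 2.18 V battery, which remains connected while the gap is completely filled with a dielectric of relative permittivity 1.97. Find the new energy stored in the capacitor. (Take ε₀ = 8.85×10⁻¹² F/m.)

A = π(60.6/2 mm)² = 2.88×10⁻³ m².
Initially C₁ = ε₀A/d = 8.85×10⁻¹² × 2.88×10⁻³ / 1.06×10⁻⁴ = 2.41×10⁻¹⁰ F.
U₁ = 5.72×10⁻¹⁰ J.
Battery connected ⇒ V is held fixed. C₂ = 1.97 C₁ and U = ½CV², so U₂/U₁ = C₂/C₁ = 1.97.
U₂ = 1.97 × 5.72×10⁻¹⁰ = 1.13×10⁻⁹ J.

U ≈ 1.13 nJ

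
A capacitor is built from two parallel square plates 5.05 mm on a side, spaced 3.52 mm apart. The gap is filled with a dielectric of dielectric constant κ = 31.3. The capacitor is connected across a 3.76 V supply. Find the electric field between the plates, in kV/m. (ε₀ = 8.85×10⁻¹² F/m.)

1.07 kV/m

E = V/d = 3.76 / 3.52×10⁻³ = 1.07×10³ V/m.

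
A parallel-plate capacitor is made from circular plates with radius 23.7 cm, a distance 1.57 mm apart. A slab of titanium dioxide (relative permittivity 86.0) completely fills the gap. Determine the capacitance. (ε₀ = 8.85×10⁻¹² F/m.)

A = π(23.7 cm)² = 0.176 m².
C = κε₀A/d = 86.0 × 8.85×10⁻¹² × 0.176 / 1.57×10⁻³ = 8.55×10⁻⁸ F.

85.5 nF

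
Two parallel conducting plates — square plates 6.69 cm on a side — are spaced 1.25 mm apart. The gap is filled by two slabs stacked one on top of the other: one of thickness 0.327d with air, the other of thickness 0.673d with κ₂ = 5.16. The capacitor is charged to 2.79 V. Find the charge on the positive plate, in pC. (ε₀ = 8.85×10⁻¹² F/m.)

A = (6.69 cm)² = 4.48×10⁻³ m².
Stacked slabs ⇒ two capacitors in series, each with the full plate area.
C₁ = κ₁ε₀A/d₁ = 1.00 × 8.85×10⁻¹² × 4.48×10⁻³ / 4.09×10⁻⁴ = 9.69×10⁻¹¹ F.
C₂ = κ₂ε₀A/d₂ = 5.16 × 8.85×10⁻¹² × 4.48×10⁻³ / 8.41×10⁻⁴ = 2.43×10⁻¹⁰ F.
C = (1/C₁ + 1/C₂)⁻¹ = 6.93×10⁻¹¹ F.
Q = CV = 6.93×10⁻¹¹ × 2.79 = 1.93×10⁻¹⁰ C.

193 pC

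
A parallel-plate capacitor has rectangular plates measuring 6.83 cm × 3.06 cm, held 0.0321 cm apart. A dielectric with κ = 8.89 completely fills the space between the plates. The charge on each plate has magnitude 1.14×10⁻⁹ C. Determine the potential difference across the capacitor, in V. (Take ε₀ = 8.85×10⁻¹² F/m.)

A = 6.83 × 3.06 cm² = 2.09×10⁻³ m².
C = κε₀A/d = 8.89 × 8.85×10⁻¹² × 2.09×10⁻³ / 3.21×10⁻⁴ = 5.12×10⁻¹⁰ F.
V = Q/C = 1.14×10⁻⁹ / 5.12×10⁻¹⁰ = 2.23 V.

2.23 V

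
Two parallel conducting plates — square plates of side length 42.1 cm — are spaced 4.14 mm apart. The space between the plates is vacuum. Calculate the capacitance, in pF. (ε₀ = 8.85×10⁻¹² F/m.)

C ≈ 379 pF

A = (42.1 cm)² = 0.177 m².
C = ε₀A/d = 8.85×10⁻¹² × 0.177 / 4.14×10⁻³ = 3.79×10⁻¹⁰ F.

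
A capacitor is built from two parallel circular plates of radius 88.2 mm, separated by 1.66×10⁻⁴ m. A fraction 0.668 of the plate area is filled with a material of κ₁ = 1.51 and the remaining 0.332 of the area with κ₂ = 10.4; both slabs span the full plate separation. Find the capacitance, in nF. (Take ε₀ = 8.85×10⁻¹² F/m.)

A = π(88.2 mm)² = 2.44×10⁻² m².
Side-by-side slabs ⇒ two capacitors in parallel, each spanning the full gap.
C₁ = κ₁ε₀A₁/d = 1.51 × 8.85×10⁻¹² × 1.63×10⁻² / 1.66×10⁻⁴ = 1.31×10⁻⁹ F.
C₂ = κ₂ε₀A₂/d = 10.4 × 8.85×10⁻¹² × 8.11×10⁻³ / 1.66×10⁻⁴ = 4.50×10⁻⁹ F.
C = C₁ + C₂ = 5.81×10⁻⁹ F.

5.81 nF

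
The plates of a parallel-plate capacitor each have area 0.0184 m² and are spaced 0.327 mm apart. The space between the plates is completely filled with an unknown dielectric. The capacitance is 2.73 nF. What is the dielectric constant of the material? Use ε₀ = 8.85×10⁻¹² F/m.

κ ≈ 5.48

κ = Cd/(ε₀A) = 2.73×10⁻⁹ × 3.27×10⁻⁴ / (8.85×10⁻¹² × 1.84×10⁻²) = 5.48.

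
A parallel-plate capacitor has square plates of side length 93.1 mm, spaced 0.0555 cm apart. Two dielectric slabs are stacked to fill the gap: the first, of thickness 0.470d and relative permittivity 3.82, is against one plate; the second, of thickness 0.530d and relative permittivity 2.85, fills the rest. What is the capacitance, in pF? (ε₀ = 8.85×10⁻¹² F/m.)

A = (93.1 mm)² = 8.67×10⁻³ m².
Stacked slabs ⇒ two capacitors in series, each with the full plate area.
C₁ = κ₁ε₀A/d₁ = 3.82 × 8.85×10⁻¹² × 8.67×10⁻³ / 2.61×10⁻⁴ = 1.12×10⁻⁹ F.
C₂ = κ₂ε₀A/d₂ = 2.85 × 8.85×10⁻¹² × 8.67×10⁻³ / 2.94×10⁻⁴ = 7.43×10⁻¹⁰ F.
C = (1/C₁ + 1/C₂)⁻¹ = 4.47×10⁻¹⁰ F.

C ≈ 447 pF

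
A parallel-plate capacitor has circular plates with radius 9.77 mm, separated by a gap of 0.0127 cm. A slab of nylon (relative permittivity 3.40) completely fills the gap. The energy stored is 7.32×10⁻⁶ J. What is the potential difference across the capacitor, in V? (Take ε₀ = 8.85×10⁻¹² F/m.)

A = π(9.77 mm)² = 3.00×10⁻⁴ m².
C = κε₀A/d = 3.40 × 8.85×10⁻¹² × 3.00×10⁻⁴ / 1.27×10⁻⁴ = 7.10×10⁻¹¹ F.
V = √(2U/C) = √(2 × 7.32×10⁻⁶ / 7.10×10⁻¹¹) = 4.54×10² V.

V ≈ 454 V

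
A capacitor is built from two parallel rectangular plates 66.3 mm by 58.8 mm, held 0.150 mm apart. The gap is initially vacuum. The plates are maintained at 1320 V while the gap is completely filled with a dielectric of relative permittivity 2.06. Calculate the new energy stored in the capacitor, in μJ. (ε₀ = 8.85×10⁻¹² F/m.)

413 μJ

A = 66.3 × 58.8 mm² = 3.90×10⁻³ m².
Initially C₁ = ε₀A/d = 8.85×10⁻¹² × 3.90×10⁻³ / 1.50×10⁻⁴ = 2.30×10⁻¹⁰ F.
U₁ = 2.00×10⁻⁴ J.
Battery connected ⇒ V is held fixed. C₂ = 2.06 C₁ and U = ½CV², so U₂/U₁ = C₂/C₁ = 2.06.
U₂ = 2.06 × 2.00×10⁻⁴ = 4.13×10⁻⁴ J.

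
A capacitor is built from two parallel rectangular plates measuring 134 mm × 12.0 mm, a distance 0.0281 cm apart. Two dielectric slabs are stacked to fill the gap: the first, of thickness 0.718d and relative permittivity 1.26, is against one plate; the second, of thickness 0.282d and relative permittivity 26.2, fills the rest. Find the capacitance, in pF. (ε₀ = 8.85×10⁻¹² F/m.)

A = 134 × 12.0 mm² = 1.61×10⁻³ m².
Stacked slabs ⇒ two capacitors in series, each with the full plate area.
C₁ = κ₁ε₀A/d₁ = 1.26 × 8.85×10⁻¹² × 1.61×10⁻³ / 2.02×10⁻⁴ = 8.89×10⁻¹¹ F.
C₂ = κ₂ε₀A/d₂ = 26.2 × 8.85×10⁻¹² × 1.61×10⁻³ / 7.92×10⁻⁵ = 4.71×10⁻⁹ F.
C = (1/C₁ + 1/C₂)⁻¹ = 8.72×10⁻¹¹ F.

87.2 pF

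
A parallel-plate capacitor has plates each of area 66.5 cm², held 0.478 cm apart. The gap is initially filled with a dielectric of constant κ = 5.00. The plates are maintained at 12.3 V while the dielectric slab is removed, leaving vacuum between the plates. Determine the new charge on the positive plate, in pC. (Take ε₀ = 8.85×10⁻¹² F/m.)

151 pC

A = 66.5 cm² = 6.65×10⁻³ m².
Initially C₁ = κε₀A/d = 5.00 × 8.85×10⁻¹² × 6.65×10⁻³ / 4.78×10⁻³ = 6.16×10⁻¹¹ F.
Q₁ = 7.57×10⁻¹⁰ C.
Battery connected ⇒ V is held fixed. C₂ = 0.200 C₁ and Q = CV, so Q₂/Q₁ = C₂/C₁ = 0.200.
Q₂ = 0.200 × 7.57×10⁻¹⁰ = 1.51×10⁻¹⁰ C.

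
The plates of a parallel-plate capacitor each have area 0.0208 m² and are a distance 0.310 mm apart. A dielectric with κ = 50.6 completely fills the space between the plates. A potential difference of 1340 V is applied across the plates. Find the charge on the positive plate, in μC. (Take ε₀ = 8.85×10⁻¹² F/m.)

40.3 μC

C = κε₀A/d = 50.6 × 8.85×10⁻¹² × 2.08×10⁻² / 3.10×10⁻⁴ = 3.00×10⁻⁸ F.
Q = CV = 3.00×10⁻⁸ × 1340 = 4.03×10⁻⁵ C.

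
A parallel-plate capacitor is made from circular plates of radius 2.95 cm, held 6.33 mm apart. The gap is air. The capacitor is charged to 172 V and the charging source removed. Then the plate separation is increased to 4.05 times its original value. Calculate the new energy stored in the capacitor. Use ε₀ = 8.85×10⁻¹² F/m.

U ≈ 229 nJ

A = π(2.95 cm)² = 2.73×10⁻³ m².
Initially C₁ = ε₀A/d = 8.85×10⁻¹² × 2.73×10⁻³ / 6.33×10⁻³ = 3.82×10⁻¹² F.
U₁ = 5.65×10⁻⁸ J.
Isolated ⇒ Q is held fixed. C₂ = 0.247 C₁ and U = Q²/(2C), so U₂/U₁ = C₁/C₂ = 4.05.
U₂ = 4.05 × 5.65×10⁻⁸ = 2.29×10⁻⁷ J.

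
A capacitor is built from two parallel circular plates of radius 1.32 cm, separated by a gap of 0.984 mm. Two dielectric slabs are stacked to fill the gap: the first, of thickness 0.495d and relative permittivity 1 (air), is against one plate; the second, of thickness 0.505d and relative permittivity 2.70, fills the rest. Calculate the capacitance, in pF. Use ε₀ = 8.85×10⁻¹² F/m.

C ≈ 7.22 pF

A = π(1.32 cm)² = 5.47×10⁻⁴ m².
Stacked slabs ⇒ two capacitors in series, each with the full plate area.
C₁ = κ₁ε₀A/d₁ = 1.00 × 8.85×10⁻¹² × 5.47×10⁻⁴ / 4.87×10⁻⁴ = 9.95×10⁻¹² F.
C₂ = κ₂ε₀A/d₂ = 2.70 × 8.85×10⁻¹² × 5.47×10⁻⁴ / 4.97×10⁻⁴ = 2.63×10⁻¹¹ F.
C = (1/C₁ + 1/C₂)⁻¹ = 7.22×10⁻¹² F.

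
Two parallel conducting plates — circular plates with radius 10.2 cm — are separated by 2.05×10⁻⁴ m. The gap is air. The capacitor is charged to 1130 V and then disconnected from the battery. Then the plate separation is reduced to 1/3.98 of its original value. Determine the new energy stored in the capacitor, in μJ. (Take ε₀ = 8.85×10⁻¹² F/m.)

A = π(10.2 cm)² = 3.27×10⁻² m².
Initially C₁ = ε₀A/d = 8.85×10⁻¹² × 3.27×10⁻² / 2.05×10⁻⁴ = 1.41×10⁻⁹ F.
U₁ = 9.01×10⁻⁴ J.
Isolated ⇒ Q is held fixed. C₂ = 3.98 C₁ and U = Q²/(2C), so U₂/U₁ = C₁/C₂ = 0.251.
U₂ = 0.251 × 9.01×10⁻⁴ = 2.26×10⁻⁴ J.

U ≈ 226 μJ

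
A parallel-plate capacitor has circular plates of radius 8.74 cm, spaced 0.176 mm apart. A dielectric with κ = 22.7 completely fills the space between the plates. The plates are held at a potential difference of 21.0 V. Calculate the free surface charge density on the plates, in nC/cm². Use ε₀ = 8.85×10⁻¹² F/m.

A = π(8.74 cm)² = 2.40×10⁻² m².
C = κε₀A/d = 22.7 × 8.85×10⁻¹² × 2.40×10⁻² / 1.76×10⁻⁴ = 2.74×10⁻⁸ F.
σ = Q/A = CV/A = 2.74×10⁻⁸ × 21.0 / 2.40×10⁻² = 2.40×10⁻⁵ C/m².

σ ≈ 2.40 nC/cm²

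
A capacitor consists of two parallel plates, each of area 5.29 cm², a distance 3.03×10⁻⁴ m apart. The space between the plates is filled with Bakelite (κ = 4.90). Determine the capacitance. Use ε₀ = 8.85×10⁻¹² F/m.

75.7 pF

A = 5.29 cm² = 5.29×10⁻⁴ m².
C = κε₀A/d = 4.90 × 8.85×10⁻¹² × 5.29×10⁻⁴ / 3.03×10⁻⁴ = 7.57×10⁻¹¹ F.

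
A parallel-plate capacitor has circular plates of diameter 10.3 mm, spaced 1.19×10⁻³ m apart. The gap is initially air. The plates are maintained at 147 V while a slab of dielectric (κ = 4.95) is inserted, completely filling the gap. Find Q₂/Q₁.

Q₂/Q₁ ≈ 4.95

Battery connected ⇒ V is held fixed.
C₂ = 4.95 C₁ and Q = CV, so Q₂/Q₁ = C₂/C₁ = 4.95.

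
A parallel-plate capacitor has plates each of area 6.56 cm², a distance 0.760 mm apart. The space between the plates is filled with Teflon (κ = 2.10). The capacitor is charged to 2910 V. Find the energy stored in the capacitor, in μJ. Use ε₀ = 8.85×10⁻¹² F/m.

A = 6.56 cm² = 6.56×10⁻⁴ m².
C = κε₀A/d = 2.10 × 8.85×10⁻¹² × 6.56×10⁻⁴ / 7.60×10⁻⁴ = 1.60×10⁻¹¹ F.
U = ½CV² = ½ × 1.60×10⁻¹¹ × (2910)² = 6.79×10⁻⁵ J.

67.9 μJ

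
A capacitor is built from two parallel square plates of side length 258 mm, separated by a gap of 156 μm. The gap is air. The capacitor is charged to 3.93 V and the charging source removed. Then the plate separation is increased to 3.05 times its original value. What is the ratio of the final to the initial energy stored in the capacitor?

Isolated ⇒ Q is held fixed.
C₂ = 0.328 C₁ and U = Q²/(2C), so U₂/U₁ = C₁/C₂ = 3.05.

U₂/U₁ ≈ 3.05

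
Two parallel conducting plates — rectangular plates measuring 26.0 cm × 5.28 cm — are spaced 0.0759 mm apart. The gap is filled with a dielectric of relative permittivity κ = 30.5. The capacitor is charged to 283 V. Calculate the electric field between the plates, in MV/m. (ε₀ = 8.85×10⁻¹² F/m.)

E = V/d = 283 / 7.59×10⁻⁵ = 3.73×10⁶ V/m.

3.73 MV/m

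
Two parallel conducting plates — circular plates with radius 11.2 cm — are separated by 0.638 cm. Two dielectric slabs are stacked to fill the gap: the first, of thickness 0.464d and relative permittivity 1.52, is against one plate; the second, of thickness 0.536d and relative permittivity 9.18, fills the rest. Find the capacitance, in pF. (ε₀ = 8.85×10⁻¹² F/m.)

A = π(11.2 cm)² = 3.94×10⁻² m².
Stacked slabs ⇒ two capacitors in series, each with the full plate area.
C₁ = κ₁ε₀A/d₁ = 1.52 × 8.85×10⁻¹² × 3.94×10⁻² / 2.96×10⁻³ = 1.79×10⁻¹⁰ F.
C₂ = κ₂ε₀A/d₂ = 9.18 × 8.85×10⁻¹² × 3.94×10⁻² / 3.42×10⁻³ = 9.36×10⁻¹⁰ F.
C = (1/C₁ + 1/C₂)⁻¹ = 1.50×10⁻¹⁰ F.

C ≈ 150 pF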